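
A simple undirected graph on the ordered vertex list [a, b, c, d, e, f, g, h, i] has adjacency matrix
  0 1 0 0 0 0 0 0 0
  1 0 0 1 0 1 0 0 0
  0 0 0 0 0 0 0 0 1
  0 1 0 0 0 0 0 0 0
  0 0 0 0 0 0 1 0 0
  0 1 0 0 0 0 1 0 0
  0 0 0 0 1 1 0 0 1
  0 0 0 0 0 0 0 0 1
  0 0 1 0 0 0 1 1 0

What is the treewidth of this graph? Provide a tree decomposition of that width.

The largest bag has 2 vertices, giving width 1; this decomposition certifies tw(G) ≤ 1. Since G has at least one edge (e.g. i–c), it is not an edgeless graph, so tw(G) ≥ 1. The upper and lower bounds meet at 1, so that is the treewidth.

Treewidth 1.
Bags: B1 = {c, i}  B2 = {g, i}  B3 = {f, g}  B4 = {b, f}  B5 = {a, b}  B6 = {e, g}  B7 = {b, d}  B8 = {h, i}
Tree: B1–B2, B2–B3, B3–B4, B4–B5, B2–B6, B5–B7, B1–B8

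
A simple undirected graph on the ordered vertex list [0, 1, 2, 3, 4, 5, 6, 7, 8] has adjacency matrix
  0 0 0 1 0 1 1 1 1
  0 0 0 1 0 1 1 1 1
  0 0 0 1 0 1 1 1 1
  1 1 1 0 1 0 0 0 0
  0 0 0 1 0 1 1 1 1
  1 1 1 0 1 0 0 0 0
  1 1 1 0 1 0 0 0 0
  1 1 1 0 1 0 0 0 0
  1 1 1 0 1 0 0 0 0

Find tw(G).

4

A width-4 tree decomposition is:
Bags: B1 = {0, 1, 2, 4, 5}  B2 = {0, 1, 2, 4, 7}  B3 = {0, 1, 2, 4, 6}  B4 = {0, 1, 2, 3, 4}  B5 = {0, 1, 2, 4, 8}
Tree: B1–B2, B2–B3, B3–B4, B4–B5
Every bag has size at most 5, so the width is 5 − 1 = 4 and tw(G) ≤ 4. For the lower bound: the 5 vertex sets {2,5}, {4,7}, {1,6}, {0}, {3} are disjoint, each induces a connected subgraph, and every pair is joined by at least one edge of G. Contracting each set to a single vertex therefore yields K_{5} as a minor, and since treewidth is minor-monotone, tw(G) ≥ tw(K_{5}) = 4. The upper and lower bounds meet at 4, so that is the treewidth.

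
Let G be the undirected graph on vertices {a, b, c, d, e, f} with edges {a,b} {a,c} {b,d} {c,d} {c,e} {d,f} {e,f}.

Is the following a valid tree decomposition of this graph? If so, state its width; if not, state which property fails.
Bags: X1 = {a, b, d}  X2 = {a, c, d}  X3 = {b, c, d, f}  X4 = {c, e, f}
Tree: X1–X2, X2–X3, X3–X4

A tree decomposition must satisfy three properties: every vertex lies in some bag; for every edge, both endpoints lie together in some bag; and for every vertex, the bags containing it form a connected subtree. Here bags containing vertex b are not connected in the tree, so the decomposition is invalid.

No — bags containing vertex b are not connected in the tree.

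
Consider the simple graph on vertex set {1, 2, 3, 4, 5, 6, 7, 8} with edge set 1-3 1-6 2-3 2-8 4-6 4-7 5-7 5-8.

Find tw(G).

2

A width-2 tree decomposition is:
Bags: B1 = {1, 3, 6}  B2 = {2, 3, 6}  B3 = {2, 6, 8}  B4 = {5, 6, 8}  B5 = {5, 6, 7}  B6 = {4, 6, 7}
Tree: B1–B2, B2–B3, B3–B4, B4–B5, B5–B6
The largest bag has 3 vertices, giving width 2; this decomposition certifies tw(G) ≤ 2. For the lower bound, G contains the cycle 6–1–3–2–8–5–7–4–6, so G is not a forest; only forests have treewidth ≤ 1, hence tw(G) ≥ 2. Therefore the treewidth is 2.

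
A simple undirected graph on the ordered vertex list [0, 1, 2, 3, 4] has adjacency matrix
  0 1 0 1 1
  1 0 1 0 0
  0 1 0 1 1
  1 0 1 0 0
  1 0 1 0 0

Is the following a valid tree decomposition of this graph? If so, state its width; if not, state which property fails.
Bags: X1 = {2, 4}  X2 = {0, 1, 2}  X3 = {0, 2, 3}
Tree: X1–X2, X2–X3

No — edge (0,4) lies in no bag.

A tree decomposition must satisfy three properties: every vertex lies in some bag; for every edge, both endpoints lie together in some bag; and for every vertex, the bags containing it form a connected subtree. Here edge (0,4) lies in no bag, so the decomposition is invalid.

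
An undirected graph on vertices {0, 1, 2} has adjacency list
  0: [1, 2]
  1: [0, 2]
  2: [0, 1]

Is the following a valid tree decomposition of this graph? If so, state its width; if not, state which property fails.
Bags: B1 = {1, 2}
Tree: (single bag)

A tree decomposition must satisfy three properties: every vertex lies in some bag; for every edge, both endpoints lie together in some bag; and for every vertex, the bags containing it form a connected subtree. Here vertex 0 appears in no bag, so the decomposition is invalid.

No — vertex 0 appears in no bag.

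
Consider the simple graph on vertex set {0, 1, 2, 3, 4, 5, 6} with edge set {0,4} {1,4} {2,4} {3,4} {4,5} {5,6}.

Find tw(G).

A width-1 tree decomposition is:
Bags: B1 = {4, 5}  B2 = {1, 4}  B3 = {5, 6}  B4 = {3, 4}  B5 = {2, 4}  B6 = {0, 4}
Tree: B1–B2, B1–B3, B2–B4, B2–B5, B4–B6
Each bag holds 2 vertices, so the decomposition has width 1, which upper-bounds the treewidth. G has an edge, so its treewidth is at least 1. Hence tw(G) = 1 exactly.

1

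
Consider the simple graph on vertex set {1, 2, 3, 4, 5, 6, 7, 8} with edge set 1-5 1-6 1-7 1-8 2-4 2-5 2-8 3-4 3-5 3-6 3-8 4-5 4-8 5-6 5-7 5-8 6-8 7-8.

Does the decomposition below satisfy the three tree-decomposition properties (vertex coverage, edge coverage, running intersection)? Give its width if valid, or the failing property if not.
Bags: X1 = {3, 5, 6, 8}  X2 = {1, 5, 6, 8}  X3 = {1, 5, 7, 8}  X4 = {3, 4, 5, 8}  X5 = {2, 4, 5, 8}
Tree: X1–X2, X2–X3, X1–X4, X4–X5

Yes; width 3.

Every vertex of G appears in some bag (union = {1, 2, 3, 4, 5, 6, 7, 8}); every edge is covered by a bag; and for each vertex v the set of bags containing v is connected in the bag tree. The decomposition is therefore valid. The largest bag has 4 vertices, so the width is 3.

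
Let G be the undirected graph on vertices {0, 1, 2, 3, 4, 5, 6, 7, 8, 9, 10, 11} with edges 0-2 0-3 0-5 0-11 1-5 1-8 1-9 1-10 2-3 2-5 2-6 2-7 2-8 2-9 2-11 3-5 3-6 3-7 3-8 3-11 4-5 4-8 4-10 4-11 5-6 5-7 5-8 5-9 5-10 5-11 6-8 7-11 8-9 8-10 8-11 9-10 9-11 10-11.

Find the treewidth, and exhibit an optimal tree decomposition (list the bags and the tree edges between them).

Treewidth 4.
One such decomposition:
Bags: B1 = {2, 5, 8, 9, 11}  B2 = {5, 8, 9, 10, 11}  B3 = {1, 5, 8, 9, 10}  B4 = {2, 3, 5, 8, 11}  B5 = {2, 3, 5, 6, 8}  B6 = {2, 3, 5, 7, 11}  B7 = {0, 2, 3, 5, 11}  B8 = {4, 5, 8, 10, 11}
Tree: B1–B2, B2–B3, B1–B4, B4–B5, B4–B6, B6–B7, B2–B8

Every bag has size at most 5, so the width is 5 − 1 = 4 and tw(G) ≤ 4. On the other hand G contains the 5-clique {0, 2, 3, 5, 11}. A clique must lie in a single bag of any decomposition, so no decomposition can have width below 4. Hence tw(G) = 4 exactly.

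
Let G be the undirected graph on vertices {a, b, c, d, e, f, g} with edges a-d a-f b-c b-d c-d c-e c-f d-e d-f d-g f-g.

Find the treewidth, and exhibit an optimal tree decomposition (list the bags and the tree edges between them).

Treewidth 2.
Bags: B1 = {c, d, f}  B2 = {d, f, g}  B3 = {c, d, e}  B4 = {b, c, d}  B5 = {a, d, f}
Tree: B1–B2, B1–B3, B3–B4, B2–B5

Every bag has size at most 3, so the width is 3 − 1 = 2 and tw(G) ≤ 2. On the other hand G contains the 3-clique {c, d, e}. A clique must lie in a single bag of any decomposition, so no decomposition can have width below 2. Therefore the treewidth is 2.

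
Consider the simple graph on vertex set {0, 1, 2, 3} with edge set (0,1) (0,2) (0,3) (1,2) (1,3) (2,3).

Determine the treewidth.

3

A width-3 tree decomposition is:
Bags: B1 = {0, 1, 2, 3}
Tree: (single bag)
A single bag containing all 4 vertices is trivially a valid decomposition of width 3. On the other hand G contains the 4-clique {0, 1, 2, 3}. A clique must lie in a single bag of any decomposition, so no decomposition can have width below 3. The upper and lower bounds meet at 3, so that is the treewidth.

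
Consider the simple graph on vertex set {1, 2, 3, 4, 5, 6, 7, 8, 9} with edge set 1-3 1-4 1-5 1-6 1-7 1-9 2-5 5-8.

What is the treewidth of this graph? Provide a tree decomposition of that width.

Treewidth 1.
One optimal decomposition is:
Bags: B1 = {1, 9}  B2 = {1, 3}  B3 = {1, 6}  B4 = {1, 5}  B5 = {2, 5}  B6 = {1, 7}  B7 = {5, 8}  B8 = {1, 4}
Tree: B1–B2, B2–B3, B2–B4, B4–B5, B2–B6, B5–B7, B4–B8

Each bag holds 2 vertices, so the decomposition has width 1, which upper-bounds the treewidth. G has an edge, so its treewidth is at least 1. Combining the bounds, tw(G) = 1.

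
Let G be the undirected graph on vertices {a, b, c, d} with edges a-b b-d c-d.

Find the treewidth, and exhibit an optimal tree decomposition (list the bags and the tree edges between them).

Every bag has size at most 2, so the width is 2 − 1 = 1 and tw(G) ≤ 1. Since G has at least one edge (e.g. d–b), it is not an edgeless graph, so tw(G) ≥ 1. Hence tw(G) = 1 exactly.

Treewidth 1.
One such decomposition:
Bags: B1 = {b, d}  B2 = {a, b}  B3 = {c, d}
Tree: B1–B2, B1–B3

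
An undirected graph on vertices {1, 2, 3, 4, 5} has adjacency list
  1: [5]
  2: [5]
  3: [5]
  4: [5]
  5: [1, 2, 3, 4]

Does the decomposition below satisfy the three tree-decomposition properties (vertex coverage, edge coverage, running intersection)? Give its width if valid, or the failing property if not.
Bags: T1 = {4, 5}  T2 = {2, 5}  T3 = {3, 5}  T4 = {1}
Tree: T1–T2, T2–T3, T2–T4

No — edge (5,1) lies in no bag.

A tree decomposition must satisfy three properties: every vertex lies in some bag; for every edge, both endpoints lie together in some bag; and for every vertex, the bags containing it form a connected subtree. Here edge (5,1) lies in no bag, so the decomposition is invalid.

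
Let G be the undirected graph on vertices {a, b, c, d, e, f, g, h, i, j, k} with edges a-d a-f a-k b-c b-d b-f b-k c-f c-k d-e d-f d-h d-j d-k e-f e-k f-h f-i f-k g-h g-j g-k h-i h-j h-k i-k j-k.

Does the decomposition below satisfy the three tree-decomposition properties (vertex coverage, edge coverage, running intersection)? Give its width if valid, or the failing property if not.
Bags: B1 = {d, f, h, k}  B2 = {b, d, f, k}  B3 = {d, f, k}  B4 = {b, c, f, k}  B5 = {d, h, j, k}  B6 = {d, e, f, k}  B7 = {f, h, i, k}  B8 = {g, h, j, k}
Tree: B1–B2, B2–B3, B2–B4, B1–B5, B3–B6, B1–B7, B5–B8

A tree decomposition must satisfy three properties: every vertex lies in some bag; for every edge, both endpoints lie together in some bag; and for every vertex, the bags containing it form a connected subtree. Here vertex a appears in no bag, so the decomposition is invalid.

No — vertex a appears in no bag.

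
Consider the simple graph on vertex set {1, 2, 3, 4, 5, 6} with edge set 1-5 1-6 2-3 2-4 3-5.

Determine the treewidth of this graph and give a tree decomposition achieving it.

The largest bag has 2 vertices, giving width 1; this decomposition certifies tw(G) ≤ 1. Since G has at least one edge (e.g. 4–2), it is not an edgeless graph, so tw(G) ≥ 1. Hence tw(G) = 1 exactly.

Treewidth 1.
One optimal decomposition is:
Bags: B1 = {2, 4}  B2 = {2, 3}  B3 = {3, 5}  B4 = {1, 5}  B5 = {1, 6}
Tree: B1–B2, B2–B3, B3–B4, B4–B5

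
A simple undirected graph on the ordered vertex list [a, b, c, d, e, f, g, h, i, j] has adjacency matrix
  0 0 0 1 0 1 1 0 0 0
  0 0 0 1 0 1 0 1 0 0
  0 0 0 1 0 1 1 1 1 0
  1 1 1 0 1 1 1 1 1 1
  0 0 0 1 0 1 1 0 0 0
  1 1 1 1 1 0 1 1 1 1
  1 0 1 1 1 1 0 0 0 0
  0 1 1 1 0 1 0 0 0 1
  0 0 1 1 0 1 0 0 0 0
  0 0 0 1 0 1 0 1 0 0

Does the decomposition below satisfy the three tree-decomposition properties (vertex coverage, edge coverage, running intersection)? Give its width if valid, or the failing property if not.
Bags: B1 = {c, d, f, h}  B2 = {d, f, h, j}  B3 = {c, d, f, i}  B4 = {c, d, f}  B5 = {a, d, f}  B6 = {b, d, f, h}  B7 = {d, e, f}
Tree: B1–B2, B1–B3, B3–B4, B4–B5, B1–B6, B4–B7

A tree decomposition must satisfy three properties: every vertex lies in some bag; for every edge, both endpoints lie together in some bag; and for every vertex, the bags containing it form a connected subtree. Here vertex g appears in no bag, so the decomposition is invalid.

No — vertex g appears in no bag.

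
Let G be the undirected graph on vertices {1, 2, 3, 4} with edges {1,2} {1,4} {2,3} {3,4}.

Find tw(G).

A width-2 tree decomposition is:
Bags: B1 = {1, 3, 4}  B2 = {1, 2, 3}
Tree: B1–B2
The largest bag has 3 vertices, giving width 2; this decomposition certifies tw(G) ≤ 2. For the lower bound, G contains the cycle 3–4–1–2–3, so G is not a forest; only forests have treewidth ≤ 1, hence tw(G) ≥ 2. Therefore the treewidth is 2.

2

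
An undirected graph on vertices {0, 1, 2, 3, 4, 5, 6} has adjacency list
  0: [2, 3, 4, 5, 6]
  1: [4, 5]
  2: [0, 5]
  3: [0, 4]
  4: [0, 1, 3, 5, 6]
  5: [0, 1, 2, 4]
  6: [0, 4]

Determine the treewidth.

2

A width-2 tree decomposition is:
Bags: B1 = {0, 4, 5}  B2 = {0, 2, 5}  B3 = {0, 3, 4}  B4 = {1, 4, 5}  B5 = {0, 4, 6}
Tree: B1–B2, B1–B3, B1–B4, B1–B5
The largest bag has 3 vertices, giving width 2; this decomposition certifies tw(G) ≤ 2. On the other hand G contains the 3-clique {0, 2, 5}. A clique must lie in a single bag of any decomposition, so no decomposition can have width below 2. Hence tw(G) = 2 exactly.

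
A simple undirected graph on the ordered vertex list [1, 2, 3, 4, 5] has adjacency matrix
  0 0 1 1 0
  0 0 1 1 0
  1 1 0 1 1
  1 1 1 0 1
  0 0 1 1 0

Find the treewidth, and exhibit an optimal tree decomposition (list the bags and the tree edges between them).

Treewidth 2.
Bags: B1 = {1, 3, 4}  B2 = {2, 3, 4}  B3 = {3, 4, 5}
Tree: B1–B2, B2–B3

The largest bag has 3 vertices, giving width 2; this decomposition certifies tw(G) ≤ 2. On the other hand G contains the 3-clique {1, 3, 4}. A clique must lie in a single bag of any decomposition, so no decomposition can have width below 2. Hence tw(G) = 2 exactly.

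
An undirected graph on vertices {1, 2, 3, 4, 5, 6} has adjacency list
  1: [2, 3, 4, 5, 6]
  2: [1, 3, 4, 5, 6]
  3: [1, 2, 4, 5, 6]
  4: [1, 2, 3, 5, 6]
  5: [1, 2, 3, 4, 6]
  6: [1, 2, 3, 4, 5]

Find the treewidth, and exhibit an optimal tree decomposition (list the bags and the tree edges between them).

With just one bag of size 6, the width is 6 − 1 = 5, so tw(G) ≤ 5. On the other hand G contains the 6-clique {1, 2, 3, 4, 5, 6}. A clique must lie in a single bag of any decomposition, so no decomposition can have width below 5. The upper and lower bounds meet at 5, so that is the treewidth.

Treewidth 5.
One such decomposition:
Bags: B1 = {1, 2, 3, 4, 5, 6}
Tree: (single bag)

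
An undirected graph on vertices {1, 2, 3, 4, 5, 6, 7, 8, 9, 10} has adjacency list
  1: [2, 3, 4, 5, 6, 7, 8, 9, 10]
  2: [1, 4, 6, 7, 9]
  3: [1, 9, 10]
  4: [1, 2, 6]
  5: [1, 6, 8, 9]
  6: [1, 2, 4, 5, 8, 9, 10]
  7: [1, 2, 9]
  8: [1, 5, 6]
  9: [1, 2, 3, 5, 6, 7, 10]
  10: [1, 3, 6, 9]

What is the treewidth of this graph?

3

A width-3 tree decomposition is:
Bags: B1 = {1, 2, 4, 6}  B2 = {1, 2, 6, 9}  B3 = {1, 2, 7, 9}  B4 = {1, 5, 6, 9}  B5 = {1, 6, 9, 10}  B6 = {1, 3, 9, 10}  B7 = {1, 5, 6, 8}
Tree: B1–B2, B2–B3, B2–B4, B2–B5, B5–B6, B4–B7
The largest bag has 4 vertices, giving width 3; this decomposition certifies tw(G) ≤ 3. For the lower bound, the 4 vertices {1, 3, 9, 10} are pairwise adjacent, and any tree decomposition puts a clique entirely inside one bag — forcing width ≥ 3. Therefore the treewidth is 3.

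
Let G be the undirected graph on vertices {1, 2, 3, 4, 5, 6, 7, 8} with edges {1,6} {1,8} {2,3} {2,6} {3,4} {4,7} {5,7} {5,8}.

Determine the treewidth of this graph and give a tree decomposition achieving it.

Treewidth 2.
One optimal decomposition is:
Bags: B1 = {1, 2, 6}  B2 = {1, 2, 3}  B3 = {1, 3, 4}  B4 = {1, 4, 7}  B5 = {1, 5, 7}  B6 = {1, 5, 8}
Tree: B1–B2, B2–B3, B3–B4, B4–B5, B5–B6

The largest bag has 3 vertices, giving width 2; this decomposition certifies tw(G) ≤ 2. For the lower bound, G contains the cycle 1–6–2–3–4–7–5–8–1, so G is not a forest; only forests have treewidth ≤ 1, hence tw(G) ≥ 2. Therefore the treewidth is 2.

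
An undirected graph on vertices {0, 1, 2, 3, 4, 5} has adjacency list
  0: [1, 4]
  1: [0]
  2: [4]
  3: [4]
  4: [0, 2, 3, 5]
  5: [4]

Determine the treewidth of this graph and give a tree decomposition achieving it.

Each bag holds 2 vertices, so the decomposition has width 1, which upper-bounds the treewidth. Since G has at least one edge (e.g. 0–4), it is not an edgeless graph, so tw(G) ≥ 1. The upper and lower bounds meet at 1, so that is the treewidth.

Treewidth 1.
One optimal decomposition is:
Bags: B1 = {0, 4}  B2 = {3, 4}  B3 = {4, 5}  B4 = {0, 1}  B5 = {2, 4}
Tree: B1–B2, B1–B3, B1–B4, B3–B5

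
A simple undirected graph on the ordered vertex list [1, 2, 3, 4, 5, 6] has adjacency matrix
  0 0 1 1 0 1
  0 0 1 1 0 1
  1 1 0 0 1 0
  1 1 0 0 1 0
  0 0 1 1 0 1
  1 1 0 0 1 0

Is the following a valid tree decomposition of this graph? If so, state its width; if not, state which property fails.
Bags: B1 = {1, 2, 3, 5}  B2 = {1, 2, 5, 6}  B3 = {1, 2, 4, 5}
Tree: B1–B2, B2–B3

Yes; width 3.

Checking the three conditions: (i) the bags cover all of {1, 2, 3, 4, 5, 6}; (ii) for each edge, some bag contains both endpoints; (iii) the bags containing any fixed vertex form a subtree. All hold, so the decomposition is valid with width 4 − 1 = 3.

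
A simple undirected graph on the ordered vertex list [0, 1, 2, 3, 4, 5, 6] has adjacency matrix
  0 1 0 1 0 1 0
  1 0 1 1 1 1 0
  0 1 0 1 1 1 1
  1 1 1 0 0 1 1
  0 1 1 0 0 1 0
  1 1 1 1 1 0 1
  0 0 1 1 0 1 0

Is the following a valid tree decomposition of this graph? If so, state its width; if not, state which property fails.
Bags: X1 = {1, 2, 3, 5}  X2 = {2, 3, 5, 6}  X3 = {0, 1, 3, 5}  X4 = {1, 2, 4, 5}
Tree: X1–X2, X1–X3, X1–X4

Vertex coverage: the bags together contain {0, 1, 2, 3, 4, 5, 6}, the full vertex set. Edge coverage: each edge of G has both endpoints in at least one bag. Running intersection: for every vertex, the bags containing it form a connected subtree. All three properties hold, so this is a valid tree decomposition of width max|bag| − 1 = 3, and hence tw(G) ≤ 3.

Yes; width 3.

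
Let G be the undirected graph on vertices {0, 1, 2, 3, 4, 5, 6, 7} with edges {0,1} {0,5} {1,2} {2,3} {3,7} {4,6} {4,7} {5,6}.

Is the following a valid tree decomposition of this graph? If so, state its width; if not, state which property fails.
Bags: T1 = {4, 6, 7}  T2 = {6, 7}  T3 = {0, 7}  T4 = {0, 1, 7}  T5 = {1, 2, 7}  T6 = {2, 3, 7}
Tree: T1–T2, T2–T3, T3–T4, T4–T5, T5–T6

A tree decomposition must satisfy three properties: every vertex lies in some bag; for every edge, both endpoints lie together in some bag; and for every vertex, the bags containing it form a connected subtree. Here vertex 5 appears in no bag, so the decomposition is invalid.

No — vertex 5 appears in no bag.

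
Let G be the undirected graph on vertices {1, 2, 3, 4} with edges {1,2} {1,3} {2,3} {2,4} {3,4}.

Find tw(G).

A width-2 tree decomposition is:
Bags: B1 = {1, 2, 3}  B2 = {2, 3, 4}
Tree: B1–B2
Each bag holds 3 vertices, so the decomposition has width 2, which upper-bounds the treewidth. Conversely, {1, 2, 3} is a clique of size 3, and the vertices of any clique must share a bag in every tree decomposition; so some bag has ≥ 3 vertices and tw(G) ≥ 2. Hence tw(G) = 2 exactly.

2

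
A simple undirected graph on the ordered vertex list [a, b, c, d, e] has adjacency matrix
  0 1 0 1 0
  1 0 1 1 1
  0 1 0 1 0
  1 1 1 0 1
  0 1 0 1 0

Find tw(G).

2

A width-2 tree decomposition is:
Bags: B1 = {a, b, d}  B2 = {b, d, e}  B3 = {b, c, d}
Tree: B1–B2, B1–B3
Each bag holds 3 vertices, so the decomposition has width 2, which upper-bounds the treewidth. For the lower bound, the 3 vertices {b, d, e} are pairwise adjacent, and any tree decomposition puts a clique entirely inside one bag — forcing width ≥ 2. Hence tw(G) = 2 exactly.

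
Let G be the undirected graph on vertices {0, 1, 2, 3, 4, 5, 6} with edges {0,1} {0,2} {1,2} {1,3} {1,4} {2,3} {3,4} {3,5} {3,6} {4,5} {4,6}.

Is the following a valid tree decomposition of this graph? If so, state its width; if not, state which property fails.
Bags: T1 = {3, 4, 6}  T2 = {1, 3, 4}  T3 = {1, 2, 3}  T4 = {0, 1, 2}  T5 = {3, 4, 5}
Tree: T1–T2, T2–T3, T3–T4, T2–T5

Vertex coverage: the bags together contain {0, 1, 2, 3, 4, 5, 6}, the full vertex set. Edge coverage: each edge of G has both endpoints in at least one bag. Running intersection: for every vertex, the bags containing it form a connected subtree. All three properties hold, so this is a valid tree decomposition of width max|bag| − 1 = 2, and hence tw(G) ≤ 2.

Yes; width 2.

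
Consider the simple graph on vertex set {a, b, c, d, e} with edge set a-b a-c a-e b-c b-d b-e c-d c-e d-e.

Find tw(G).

A width-3 tree decomposition is:
Bags: B1 = {a, b, c, e}  B2 = {b, c, d, e}
Tree: B1–B2
Every bag has size at most 4, so the width is 4 − 1 = 3 and tw(G) ≤ 3. Conversely, {b, c, d, e} is a clique of size 4, and the vertices of any clique must share a bag in every tree decomposition; so some bag has ≥ 4 vertices and tw(G) ≥ 3. Hence tw(G) = 3 exactly.

3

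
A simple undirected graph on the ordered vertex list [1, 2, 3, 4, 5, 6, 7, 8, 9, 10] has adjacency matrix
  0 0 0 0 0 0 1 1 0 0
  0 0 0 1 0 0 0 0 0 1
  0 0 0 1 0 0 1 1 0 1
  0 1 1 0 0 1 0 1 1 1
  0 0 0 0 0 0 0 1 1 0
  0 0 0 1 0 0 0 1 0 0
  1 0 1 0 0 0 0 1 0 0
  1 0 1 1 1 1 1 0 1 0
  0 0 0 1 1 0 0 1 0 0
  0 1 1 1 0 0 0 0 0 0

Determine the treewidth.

A width-2 tree decomposition is:
Bags: B1 = {3, 7, 8}  B2 = {3, 4, 8}  B3 = {1, 7, 8}  B4 = {4, 8, 9}  B5 = {3, 4, 10}  B6 = {5, 8, 9}  B7 = {4, 6, 8}  B8 = {2, 4, 10}
Tree: B1–B2, B1–B3, B2–B4, B2–B5, B4–B6, B4–B7, B5–B8
Every bag has size at most 3, so the width is 3 − 1 = 2 and tw(G) ≤ 2. For the lower bound, the 3 vertices {1, 7, 8} are pairwise adjacent, and any tree decomposition puts a clique entirely inside one bag — forcing width ≥ 2. The upper and lower bounds meet at 2, so that is the treewidth.

2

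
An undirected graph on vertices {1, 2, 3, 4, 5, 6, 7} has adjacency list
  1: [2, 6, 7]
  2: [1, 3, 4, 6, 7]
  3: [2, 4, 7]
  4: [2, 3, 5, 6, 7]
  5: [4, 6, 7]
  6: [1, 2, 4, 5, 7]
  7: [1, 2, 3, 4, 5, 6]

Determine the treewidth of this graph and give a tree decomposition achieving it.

Treewidth 3.
One such decomposition:
Bags: B1 = {2, 4, 6, 7}  B2 = {1, 2, 6, 7}  B3 = {2, 3, 4, 7}  B4 = {4, 5, 6, 7}
Tree: B1–B2, B1–B3, B1–B4

Each bag holds 4 vertices, so the decomposition has width 3, which upper-bounds the treewidth. On the other hand G contains the 4-clique {1, 2, 6, 7}. A clique must lie in a single bag of any decomposition, so no decomposition can have width below 3. Hence tw(G) = 3 exactly.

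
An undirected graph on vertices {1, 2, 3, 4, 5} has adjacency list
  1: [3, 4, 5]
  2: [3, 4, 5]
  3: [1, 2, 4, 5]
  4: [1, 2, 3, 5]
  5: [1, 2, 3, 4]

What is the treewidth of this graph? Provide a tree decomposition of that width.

Treewidth 3.
Bags: B1 = {1, 3, 4, 5}  B2 = {2, 3, 4, 5}
Tree: B1–B2

Each bag holds 4 vertices, so the decomposition has width 3, which upper-bounds the treewidth. On the other hand G contains the 4-clique {1, 3, 4, 5}. A clique must lie in a single bag of any decomposition, so no decomposition can have width below 3. Hence tw(G) = 3 exactly.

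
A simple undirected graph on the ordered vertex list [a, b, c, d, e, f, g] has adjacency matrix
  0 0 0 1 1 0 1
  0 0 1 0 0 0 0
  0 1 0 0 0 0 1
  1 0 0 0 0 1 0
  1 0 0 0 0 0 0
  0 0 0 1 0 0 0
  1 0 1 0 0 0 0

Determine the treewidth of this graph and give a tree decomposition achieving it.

Treewidth 1.
One such decomposition:
Bags: B1 = {a, d}  B2 = {a, g}  B3 = {c, g}  B4 = {a, e}  B5 = {b, c}  B6 = {d, f}
Tree: B1–B2, B2–B3, B1–B4, B3–B5, B1–B6

Every bag has size at most 2, so the width is 2 − 1 = 1 and tw(G) ≤ 1. G has an edge, so its treewidth is at least 1. The upper and lower bounds meet at 1, so that is the treewidth.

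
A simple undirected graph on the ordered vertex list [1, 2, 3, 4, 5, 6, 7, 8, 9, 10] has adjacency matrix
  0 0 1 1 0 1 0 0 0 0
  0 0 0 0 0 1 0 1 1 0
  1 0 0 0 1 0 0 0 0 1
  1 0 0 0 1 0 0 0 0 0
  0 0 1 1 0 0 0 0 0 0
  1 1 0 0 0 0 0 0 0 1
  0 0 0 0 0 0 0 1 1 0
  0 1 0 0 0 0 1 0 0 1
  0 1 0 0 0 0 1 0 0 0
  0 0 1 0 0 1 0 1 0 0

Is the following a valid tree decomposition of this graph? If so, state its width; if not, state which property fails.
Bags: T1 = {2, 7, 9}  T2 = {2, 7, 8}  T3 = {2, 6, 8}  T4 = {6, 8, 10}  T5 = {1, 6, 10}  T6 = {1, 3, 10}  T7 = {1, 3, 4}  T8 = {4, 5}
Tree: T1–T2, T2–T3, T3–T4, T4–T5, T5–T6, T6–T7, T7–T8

No — edge (3,5) lies in no bag.

A tree decomposition must satisfy three properties: every vertex lies in some bag; for every edge, both endpoints lie together in some bag; and for every vertex, the bags containing it form a connected subtree. Here edge (3,5) lies in no bag, so the decomposition is invalid.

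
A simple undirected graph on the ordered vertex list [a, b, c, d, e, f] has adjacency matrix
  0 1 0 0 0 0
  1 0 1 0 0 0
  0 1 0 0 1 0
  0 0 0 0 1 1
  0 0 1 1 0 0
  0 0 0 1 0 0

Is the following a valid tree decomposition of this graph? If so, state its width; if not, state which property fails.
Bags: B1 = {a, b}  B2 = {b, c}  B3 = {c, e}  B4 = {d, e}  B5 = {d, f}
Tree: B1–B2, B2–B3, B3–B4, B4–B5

Every vertex of G appears in some bag (union = {a, b, c, d, e, f}); every edge is covered by a bag; and for each vertex v the set of bags containing v is connected in the bag tree. The decomposition is therefore valid. The largest bag has 2 vertices, so the width is 1.

Yes; width 1.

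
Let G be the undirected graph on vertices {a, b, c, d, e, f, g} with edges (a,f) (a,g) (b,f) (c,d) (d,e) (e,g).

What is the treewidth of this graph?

1

A width-1 tree decomposition is:
Bags: B1 = {b, f}  B2 = {a, f}  B3 = {a, g}  B4 = {e, g}  B5 = {d, e}  B6 = {c, d}
Tree: B1–B2, B2–B3, B3–B4, B4–B5, B5–B6
Every bag has size at most 2, so the width is 2 − 1 = 1 and tw(G) ≤ 1. Since G has at least one edge (e.g. b–f), it is not an edgeless graph, so tw(G) ≥ 1. Therefore the treewidth is 1.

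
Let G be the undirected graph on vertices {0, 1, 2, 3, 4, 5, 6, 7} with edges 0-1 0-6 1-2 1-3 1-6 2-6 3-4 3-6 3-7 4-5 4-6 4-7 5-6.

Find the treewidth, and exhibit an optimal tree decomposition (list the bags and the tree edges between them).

Each bag holds 3 vertices, so the decomposition has width 2, which upper-bounds the treewidth. On the other hand G contains the 3-clique {0, 1, 6}. A clique must lie in a single bag of any decomposition, so no decomposition can have width below 2. Therefore the treewidth is 2.

Treewidth 2.
One optimal decomposition is:
Bags: B1 = {3, 4, 6}  B2 = {1, 3, 6}  B3 = {0, 1, 6}  B4 = {4, 5, 6}  B5 = {3, 4, 7}  B6 = {1, 2, 6}
Tree: B1–B2, B2–B3, B1–B4, B1–B5, B3–B6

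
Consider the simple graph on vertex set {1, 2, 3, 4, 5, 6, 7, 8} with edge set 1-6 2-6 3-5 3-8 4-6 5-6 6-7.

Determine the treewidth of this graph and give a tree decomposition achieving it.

Treewidth 1.
Bags: B1 = {3, 5}  B2 = {5, 6}  B3 = {3, 8}  B4 = {2, 6}  B5 = {1, 6}  B6 = {4, 6}  B7 = {6, 7}
Tree: B1–B2, B1–B3, B2–B4, B2–B5, B5–B6, B6–B7

Every bag has size at most 2, so the width is 2 − 1 = 1 and tw(G) ≤ 1. Since G has at least one edge (e.g. 3–5), it is not an edgeless graph, so tw(G) ≥ 1. Combining the bounds, tw(G) = 1.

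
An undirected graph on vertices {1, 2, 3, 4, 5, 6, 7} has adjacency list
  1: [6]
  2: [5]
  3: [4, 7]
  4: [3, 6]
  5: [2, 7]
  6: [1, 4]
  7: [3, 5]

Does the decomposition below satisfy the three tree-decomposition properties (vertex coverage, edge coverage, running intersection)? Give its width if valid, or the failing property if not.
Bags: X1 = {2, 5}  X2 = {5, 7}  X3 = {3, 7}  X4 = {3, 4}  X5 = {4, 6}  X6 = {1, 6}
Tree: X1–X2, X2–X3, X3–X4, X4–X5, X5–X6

Yes; width 1.

Checking the three conditions: (i) the bags cover all of {1, 2, 3, 4, 5, 6, 7}; (ii) for each edge, some bag contains both endpoints; (iii) the bags containing any fixed vertex form a subtree. All hold, so the decomposition is valid with width 2 − 1 = 1.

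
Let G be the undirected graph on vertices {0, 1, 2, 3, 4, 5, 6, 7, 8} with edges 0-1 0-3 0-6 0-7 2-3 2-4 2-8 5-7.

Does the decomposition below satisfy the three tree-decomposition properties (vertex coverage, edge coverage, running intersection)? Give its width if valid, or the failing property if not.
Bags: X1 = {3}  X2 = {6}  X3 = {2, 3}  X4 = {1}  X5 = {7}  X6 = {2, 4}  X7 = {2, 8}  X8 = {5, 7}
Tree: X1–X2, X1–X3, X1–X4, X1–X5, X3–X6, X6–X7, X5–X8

A tree decomposition must satisfy three properties: every vertex lies in some bag; for every edge, both endpoints lie together in some bag; and for every vertex, the bags containing it form a connected subtree. Here vertex 0 appears in no bag, so the decomposition is invalid.

No — vertex 0 appears in no bag.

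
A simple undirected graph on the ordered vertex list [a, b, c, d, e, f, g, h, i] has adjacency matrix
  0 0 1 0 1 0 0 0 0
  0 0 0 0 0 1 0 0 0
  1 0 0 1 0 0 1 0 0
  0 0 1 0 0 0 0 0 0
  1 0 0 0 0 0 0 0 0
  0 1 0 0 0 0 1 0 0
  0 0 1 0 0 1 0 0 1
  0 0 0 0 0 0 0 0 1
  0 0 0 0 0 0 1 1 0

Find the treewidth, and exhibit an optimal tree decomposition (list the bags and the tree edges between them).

Treewidth 1.
One such decomposition:
Bags: B1 = {f, g}  B2 = {g, i}  B3 = {c, g}  B4 = {h, i}  B5 = {a, c}  B6 = {b, f}  B7 = {c, d}  B8 = {a, e}
Tree: B1–B2, B2–B3, B2–B4, B3–B5, B1–B6, B5–B7, B5–B8

Every bag has size at most 2, so the width is 2 − 1 = 1 and tw(G) ≤ 1. Any graph with an edge has treewidth ≥ 1, and G has the edge g–f. Hence tw(G) = 1 exactly.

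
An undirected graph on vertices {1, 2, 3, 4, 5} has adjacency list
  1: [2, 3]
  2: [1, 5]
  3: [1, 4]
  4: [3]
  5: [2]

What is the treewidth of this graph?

A width-1 tree decomposition is:
Bags: B1 = {1, 2}  B2 = {2, 5}  B3 = {1, 3}  B4 = {3, 4}
Tree: B1–B2, B1–B3, B3–B4
Each bag holds 2 vertices, so the decomposition has width 1, which upper-bounds the treewidth. G has an edge, so its treewidth is at least 1. The upper and lower bounds meet at 1, so that is the treewidth.

1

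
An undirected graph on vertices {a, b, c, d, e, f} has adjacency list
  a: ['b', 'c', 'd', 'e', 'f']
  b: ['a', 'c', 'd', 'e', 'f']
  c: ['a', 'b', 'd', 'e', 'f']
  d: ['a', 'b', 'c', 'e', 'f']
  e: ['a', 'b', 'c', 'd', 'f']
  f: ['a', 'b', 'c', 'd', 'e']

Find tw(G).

5

A width-5 tree decomposition is:
Bags: B1 = {a, b, c, d, e, f}
Tree: (single bag)
A single bag containing all 6 vertices is trivially a valid decomposition of width 5. Conversely, {a, b, c, d, e, f} is a clique of size 6, and the vertices of any clique must share a bag in every tree decomposition; so some bag has ≥ 6 vertices and tw(G) ≥ 5. Hence tw(G) = 5 exactly.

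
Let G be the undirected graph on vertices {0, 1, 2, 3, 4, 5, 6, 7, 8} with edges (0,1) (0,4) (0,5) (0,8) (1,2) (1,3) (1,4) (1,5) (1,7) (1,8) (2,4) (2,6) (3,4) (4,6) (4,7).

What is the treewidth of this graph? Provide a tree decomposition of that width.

Each bag holds 3 vertices, so the decomposition has width 2, which upper-bounds the treewidth. For the lower bound, the 3 vertices {0, 1, 8} are pairwise adjacent, and any tree decomposition puts a clique entirely inside one bag — forcing width ≥ 2. The upper and lower bounds meet at 2, so that is the treewidth.

Treewidth 2.
One such decomposition:
Bags: B1 = {1, 2, 4}  B2 = {0, 1, 4}  B3 = {1, 4, 7}  B4 = {1, 3, 4}  B5 = {0, 1, 5}  B6 = {2, 4, 6}  B7 = {0, 1, 8}
Tree: B1–B2, B2–B3, B2–B4, B2–B5, B1–B6, B2–B7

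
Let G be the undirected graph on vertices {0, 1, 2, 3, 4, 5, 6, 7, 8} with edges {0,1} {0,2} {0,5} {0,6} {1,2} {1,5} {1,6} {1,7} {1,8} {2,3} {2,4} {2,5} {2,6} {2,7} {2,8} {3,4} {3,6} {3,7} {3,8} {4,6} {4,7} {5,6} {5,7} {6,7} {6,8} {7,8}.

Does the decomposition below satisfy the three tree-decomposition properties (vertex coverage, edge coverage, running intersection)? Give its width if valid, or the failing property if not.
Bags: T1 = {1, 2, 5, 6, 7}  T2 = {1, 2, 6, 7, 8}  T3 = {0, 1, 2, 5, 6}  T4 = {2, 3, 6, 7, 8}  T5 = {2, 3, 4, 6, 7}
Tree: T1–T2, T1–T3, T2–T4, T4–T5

Every vertex of G appears in some bag (union = {0, 1, 2, 3, 4, 5, 6, 7, 8}); every edge is covered by a bag; and for each vertex v the set of bags containing v is connected in the bag tree. The decomposition is therefore valid. The largest bag has 5 vertices, so the width is 4.

Yes; width 4.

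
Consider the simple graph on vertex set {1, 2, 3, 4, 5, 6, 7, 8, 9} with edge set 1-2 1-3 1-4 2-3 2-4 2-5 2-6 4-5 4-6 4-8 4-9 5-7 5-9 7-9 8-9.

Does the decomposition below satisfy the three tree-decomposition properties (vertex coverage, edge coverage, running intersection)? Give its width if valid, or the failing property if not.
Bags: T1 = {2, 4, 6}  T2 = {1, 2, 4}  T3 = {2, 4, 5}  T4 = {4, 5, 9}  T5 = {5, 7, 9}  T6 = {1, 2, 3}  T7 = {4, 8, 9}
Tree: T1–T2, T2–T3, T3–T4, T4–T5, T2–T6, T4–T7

Checking the three conditions: (i) the bags cover all of {1, 2, 3, 4, 5, 6, 7, 8, 9}; (ii) for each edge, some bag contains both endpoints; (iii) the bags containing any fixed vertex form a subtree. All hold, so the decomposition is valid with width 3 − 1 = 2.

Yes; width 2.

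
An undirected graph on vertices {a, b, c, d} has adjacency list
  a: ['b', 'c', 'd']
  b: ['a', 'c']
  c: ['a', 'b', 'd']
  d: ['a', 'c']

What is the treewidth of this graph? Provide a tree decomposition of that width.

Each bag holds 3 vertices, so the decomposition has width 2, which upper-bounds the treewidth. On the other hand G contains the 3-clique {a, c, d}. A clique must lie in a single bag of any decomposition, so no decomposition can have width below 2. Therefore the treewidth is 2.

Treewidth 2.
Bags: B1 = {a, b, c}  B2 = {a, c, d}
Tree: B1–B2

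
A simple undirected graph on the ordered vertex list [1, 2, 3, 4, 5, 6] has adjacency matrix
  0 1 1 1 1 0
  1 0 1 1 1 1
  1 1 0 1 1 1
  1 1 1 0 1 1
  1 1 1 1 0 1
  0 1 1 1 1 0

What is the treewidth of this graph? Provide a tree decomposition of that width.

Treewidth 4.
Bags: B1 = {1, 2, 3, 4, 5}  B2 = {2, 3, 4, 5, 6}
Tree: B1–B2

Every bag has size at most 5, so the width is 5 − 1 = 4 and tw(G) ≤ 4. On the other hand G contains the 5-clique {1, 2, 3, 4, 5}. A clique must lie in a single bag of any decomposition, so no decomposition can have width below 4. Therefore the treewidth is 4.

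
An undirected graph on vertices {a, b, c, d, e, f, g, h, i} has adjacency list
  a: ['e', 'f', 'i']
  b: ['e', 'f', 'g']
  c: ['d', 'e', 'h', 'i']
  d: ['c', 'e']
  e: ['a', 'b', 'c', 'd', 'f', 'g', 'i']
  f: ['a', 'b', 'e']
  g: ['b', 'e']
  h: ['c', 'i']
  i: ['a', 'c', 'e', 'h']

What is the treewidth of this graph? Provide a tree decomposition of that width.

Every bag has size at most 3, so the width is 3 − 1 = 2 and tw(G) ≤ 2. For the lower bound, the 3 vertices {c, d, e} are pairwise adjacent, and any tree decomposition puts a clique entirely inside one bag — forcing width ≥ 2. Hence tw(G) = 2 exactly.

Treewidth 2.
One such decomposition:
Bags: B1 = {a, e, f}  B2 = {a, e, i}  B3 = {c, e, i}  B4 = {c, h, i}  B5 = {c, d, e}  B6 = {b, e, f}  B7 = {b, e, g}
Tree: B1–B2, B2–B3, B3–B4, B3–B5, B1–B6, B6–B7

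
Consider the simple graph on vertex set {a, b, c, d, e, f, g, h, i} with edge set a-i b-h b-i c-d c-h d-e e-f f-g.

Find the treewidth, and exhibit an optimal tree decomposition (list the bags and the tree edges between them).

Every bag has size at most 2, so the width is 2 − 1 = 1 and tw(G) ≤ 1. G has an edge, so its treewidth is at least 1. Hence tw(G) = 1 exactly.

Treewidth 1.
One optimal decomposition is:
Bags: B1 = {f, g}  B2 = {e, f}  B3 = {d, e}  B4 = {c, d}  B5 = {c, h}  B6 = {b, h}  B7 = {b, i}  B8 = {a, i}
Tree: B1–B2, B2–B3, B3–B4, B4–B5, B5–B6, B6–B7, B7–B8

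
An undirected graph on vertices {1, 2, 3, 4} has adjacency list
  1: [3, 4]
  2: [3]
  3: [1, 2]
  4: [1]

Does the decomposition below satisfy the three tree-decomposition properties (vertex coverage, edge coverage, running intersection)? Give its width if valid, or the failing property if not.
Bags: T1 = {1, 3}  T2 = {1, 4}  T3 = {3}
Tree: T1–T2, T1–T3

No — vertex 2 appears in no bag.

A tree decomposition must satisfy three properties: every vertex lies in some bag; for every edge, both endpoints lie together in some bag; and for every vertex, the bags containing it form a connected subtree. Here vertex 2 appears in no bag, so the decomposition is invalid.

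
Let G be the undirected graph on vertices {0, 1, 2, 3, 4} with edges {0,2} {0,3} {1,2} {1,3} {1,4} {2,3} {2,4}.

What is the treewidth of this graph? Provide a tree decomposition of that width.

Treewidth 2.
One optimal decomposition is:
Bags: B1 = {1, 2, 3}  B2 = {1, 2, 4}  B3 = {0, 2, 3}
Tree: B1–B2, B1–B3

Each bag holds 3 vertices, so the decomposition has width 2, which upper-bounds the treewidth. On the other hand G contains the 3-clique {0, 2, 3}. A clique must lie in a single bag of any decomposition, so no decomposition can have width below 2. Hence tw(G) = 2 exactly.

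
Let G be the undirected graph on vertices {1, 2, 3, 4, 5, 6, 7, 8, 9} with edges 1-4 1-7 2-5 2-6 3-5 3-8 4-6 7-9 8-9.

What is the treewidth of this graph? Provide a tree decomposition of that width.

Treewidth 2.
One such decomposition:
Bags: B1 = {7, 8, 9}  B2 = {3, 7, 8}  B3 = {3, 5, 7}  B4 = {2, 5, 7}  B5 = {2, 6, 7}  B6 = {4, 6, 7}  B7 = {1, 4, 7}
Tree: B1–B2, B2–B3, B3–B4, B4–B5, B5–B6, B6–B7

The largest bag has 3 vertices, giving width 2; this decomposition certifies tw(G) ≤ 2. Since 7–9–8–3–5–2–6–4–1–7 is a cycle in G, G is not acyclic. Forests are exactly the graphs of treewidth ≤ 1, so tw(G) ≥ 2. The upper and lower bounds meet at 2, so that is the treewidth.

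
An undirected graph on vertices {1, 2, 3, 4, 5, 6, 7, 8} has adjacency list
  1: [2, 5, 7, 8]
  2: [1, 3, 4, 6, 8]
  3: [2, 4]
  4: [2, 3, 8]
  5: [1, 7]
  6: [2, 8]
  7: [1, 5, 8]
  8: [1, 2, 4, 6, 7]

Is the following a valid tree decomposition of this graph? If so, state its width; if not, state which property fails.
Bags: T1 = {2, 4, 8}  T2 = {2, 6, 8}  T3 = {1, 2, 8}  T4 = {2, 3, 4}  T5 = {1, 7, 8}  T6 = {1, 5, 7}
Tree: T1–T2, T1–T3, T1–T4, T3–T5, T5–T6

Checking the three conditions: (i) the bags cover all of {1, 2, 3, 4, 5, 6, 7, 8}; (ii) for each edge, some bag contains both endpoints; (iii) the bags containing any fixed vertex form a subtree. All hold, so the decomposition is valid with width 3 − 1 = 2.

Yes; width 2.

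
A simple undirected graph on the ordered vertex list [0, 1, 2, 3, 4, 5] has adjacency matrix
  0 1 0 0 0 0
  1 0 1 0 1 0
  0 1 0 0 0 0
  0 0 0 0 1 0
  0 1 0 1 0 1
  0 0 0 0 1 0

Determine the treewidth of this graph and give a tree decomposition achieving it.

The largest bag has 2 vertices, giving width 1; this decomposition certifies tw(G) ≤ 1. Any graph with an edge has treewidth ≥ 1, and G has the edge 2–1. The upper and lower bounds meet at 1, so that is the treewidth.

Treewidth 1.
Bags: B1 = {1, 2}  B2 = {1, 4}  B3 = {3, 4}  B4 = {4, 5}  B5 = {0, 1}
Tree: B1–B2, B2–B3, B2–B4, B2–B5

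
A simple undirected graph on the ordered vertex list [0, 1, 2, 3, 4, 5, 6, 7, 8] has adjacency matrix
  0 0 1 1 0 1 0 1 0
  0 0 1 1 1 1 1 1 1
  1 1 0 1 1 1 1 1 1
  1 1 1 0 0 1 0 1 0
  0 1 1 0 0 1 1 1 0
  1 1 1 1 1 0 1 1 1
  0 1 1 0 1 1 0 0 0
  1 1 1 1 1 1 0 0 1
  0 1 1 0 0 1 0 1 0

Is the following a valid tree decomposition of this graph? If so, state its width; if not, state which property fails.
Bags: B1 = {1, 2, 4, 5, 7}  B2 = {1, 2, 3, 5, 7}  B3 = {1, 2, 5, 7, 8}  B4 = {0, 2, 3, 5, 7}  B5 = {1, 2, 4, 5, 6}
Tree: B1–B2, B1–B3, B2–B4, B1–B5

Yes; width 4.

Every vertex of G appears in some bag (union = {0, 1, 2, 3, 4, 5, 6, 7, 8}); every edge is covered by a bag; and for each vertex v the set of bags containing v is connected in the bag tree. The decomposition is therefore valid. The largest bag has 5 vertices, so the width is 4.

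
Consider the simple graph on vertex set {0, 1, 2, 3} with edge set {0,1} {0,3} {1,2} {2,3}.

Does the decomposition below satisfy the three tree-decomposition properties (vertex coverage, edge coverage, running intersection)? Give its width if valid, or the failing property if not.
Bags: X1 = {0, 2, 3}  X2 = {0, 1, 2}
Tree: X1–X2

Checking the three conditions: (i) the bags cover all of {0, 1, 2, 3}; (ii) for each edge, some bag contains both endpoints; (iii) the bags containing any fixed vertex form a subtree. All hold, so the decomposition is valid with width 3 − 1 = 2.

Yes; width 2.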